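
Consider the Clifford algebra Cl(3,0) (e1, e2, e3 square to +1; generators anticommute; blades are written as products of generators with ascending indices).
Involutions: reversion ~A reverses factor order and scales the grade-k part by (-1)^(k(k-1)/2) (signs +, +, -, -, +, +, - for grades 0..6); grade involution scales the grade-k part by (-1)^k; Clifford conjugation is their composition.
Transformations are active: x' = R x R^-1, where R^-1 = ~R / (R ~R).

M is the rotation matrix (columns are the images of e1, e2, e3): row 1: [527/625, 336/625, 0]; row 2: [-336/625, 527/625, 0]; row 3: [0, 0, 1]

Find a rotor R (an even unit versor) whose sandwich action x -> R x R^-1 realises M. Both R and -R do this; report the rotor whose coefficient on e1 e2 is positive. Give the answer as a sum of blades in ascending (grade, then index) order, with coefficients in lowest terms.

Method: write R = a + b12*e1 e2 + b13*e1 e3 + b23*e2 e3 with a^2 + b12^2 + b13^2 + b23^2 = 1 (so R^-1 = ~R). Expanding the columns R e_j ~R gives tr M = 4a^2 - 1 and, from the antisymmetric part, M21 - M12 = -4a*b12, M13 - M31 = 4a*b13, M32 - M23 = -4a*b23.
Here tr M = 1679/625, so a^2 = (1 + tr M)/4 = 576/625 and a = ±24/25. Taking a = 24/25: M21 - M12 = -672/625, M13 - M31 = 0, M32 - M23 = 0, giving b12 = 7/25, b13 = 0, b23 = 0, i.e. R = 24/25 + 7/25*e1 e2.
Its e1 e2 coefficient is already positive.
Answer: 24/25 + 7/25*e1 e2. Recall the cover is two-to-one: with M of trace 1679/625, both preimages act alike, and the stated e1 e2 sign chooses the sheet.


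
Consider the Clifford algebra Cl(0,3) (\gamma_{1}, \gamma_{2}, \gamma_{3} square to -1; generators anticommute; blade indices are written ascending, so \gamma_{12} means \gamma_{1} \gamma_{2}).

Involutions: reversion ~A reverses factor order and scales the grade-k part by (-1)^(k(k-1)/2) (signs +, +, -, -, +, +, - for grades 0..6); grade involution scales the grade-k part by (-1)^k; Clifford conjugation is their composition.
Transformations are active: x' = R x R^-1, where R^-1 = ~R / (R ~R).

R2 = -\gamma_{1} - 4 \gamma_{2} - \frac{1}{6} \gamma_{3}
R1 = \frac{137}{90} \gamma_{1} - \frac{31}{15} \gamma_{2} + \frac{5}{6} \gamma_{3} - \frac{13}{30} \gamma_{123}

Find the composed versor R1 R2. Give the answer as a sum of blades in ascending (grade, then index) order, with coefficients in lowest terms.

Distribute over the terms of R2 (each basis-blade product reordered to ascending indices, repeated generators contracted through their squares):
R1 (-\gamma_{1}) = \frac{137}{90} - \frac{31}{15} \gamma_{12} + \frac{5}{6} \gamma_{13} - \frac{13}{30} \gamma_{23}
R1 (-4 \gamma_{2}) = -\frac{124}{15} - \frac{274}{45} \gamma_{12} + \frac{26}{15} \gamma_{13} + \frac{10}{3} \gamma_{23}
R1 (-\frac{1}{6} \gamma_{3}) = \frac{5}{36} - \frac{13}{180} \gamma_{12} - \frac{137}{540} \gamma_{13} + \frac{31}{90} \gamma_{23}
Summing the partial products and collecting blades:
Answer: -\frac{1189}{180} - \frac{1481}{180} \gamma_{12} + \frac{1249}{540} \gamma_{13} + \frac{146}{45} \gamma_{23}


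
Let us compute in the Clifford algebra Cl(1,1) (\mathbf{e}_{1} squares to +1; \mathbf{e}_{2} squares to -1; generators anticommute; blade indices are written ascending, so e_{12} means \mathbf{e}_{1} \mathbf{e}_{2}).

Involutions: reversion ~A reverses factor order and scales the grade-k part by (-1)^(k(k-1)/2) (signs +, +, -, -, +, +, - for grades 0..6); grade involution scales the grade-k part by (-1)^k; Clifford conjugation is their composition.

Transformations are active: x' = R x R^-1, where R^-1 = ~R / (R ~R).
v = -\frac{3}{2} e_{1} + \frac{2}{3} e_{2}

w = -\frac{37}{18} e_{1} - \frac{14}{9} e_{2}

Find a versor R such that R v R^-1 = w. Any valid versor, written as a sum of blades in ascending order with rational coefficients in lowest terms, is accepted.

Sketch: the shared square \frac{65}{36} makes R = v + w = -\frac{32}{9} e_{1} - \frac{8}{9} e_{2} the natural versor; its sandwich fixes that direction, negates (v - w)/2, and sends v to w.
Answer: -\frac{32}{9} e_{1} - \frac{8}{9} e_{2}


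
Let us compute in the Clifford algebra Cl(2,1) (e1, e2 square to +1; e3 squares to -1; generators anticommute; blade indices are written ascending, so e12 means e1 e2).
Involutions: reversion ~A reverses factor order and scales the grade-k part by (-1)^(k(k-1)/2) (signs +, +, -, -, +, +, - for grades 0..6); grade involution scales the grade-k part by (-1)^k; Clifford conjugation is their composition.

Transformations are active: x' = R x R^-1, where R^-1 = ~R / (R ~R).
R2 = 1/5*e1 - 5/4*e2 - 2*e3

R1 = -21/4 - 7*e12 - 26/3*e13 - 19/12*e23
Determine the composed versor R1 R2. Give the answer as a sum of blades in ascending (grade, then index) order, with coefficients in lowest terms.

Distribute over the terms of R2 (each basis-blade product reordered to ascending indices, repeated generators contracted through their squares):
R1 (1/5*e1) = -21/20*e1 + 7/5*e2 + 26/15*e3 - 19/60*e123
R1 (-5/4*e2) = 35/4*e1 + 105/16*e2 - 95/48*e3 - 65/6*e123
R1 (-2*e3) = -52/3*e1 - 19/6*e2 + 21/2*e3 + 14*e123
Summing the partial products and collecting blades:
Answer: -289/30*e1 + 1151/240*e2 + 2461/240*e3 + 57/20*e123


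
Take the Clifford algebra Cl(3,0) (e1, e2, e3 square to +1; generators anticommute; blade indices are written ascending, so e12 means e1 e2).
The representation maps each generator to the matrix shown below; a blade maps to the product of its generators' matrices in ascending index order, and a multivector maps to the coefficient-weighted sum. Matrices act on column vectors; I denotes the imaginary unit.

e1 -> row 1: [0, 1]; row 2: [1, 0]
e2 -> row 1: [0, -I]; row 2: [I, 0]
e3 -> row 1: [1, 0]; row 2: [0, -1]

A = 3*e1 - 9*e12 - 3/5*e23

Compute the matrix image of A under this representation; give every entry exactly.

Bivector images (products of the table entries): rho(e12) = rho(e1)rho(e2) = row 1: [I, 0]; row 2: [0, -I]; rho(e23) = rho(e2)rho(e3) = row 1: [0, I]; row 2: [I, 0].
M = (3)*rho(e1) + (-9)*rho(e12) + (-3/5)*rho(e23), summed entrywise:
Answer: row 1: [-9*I, 3 - 3*I/5]; row 2: [3 - 3*I/5, 9*I]


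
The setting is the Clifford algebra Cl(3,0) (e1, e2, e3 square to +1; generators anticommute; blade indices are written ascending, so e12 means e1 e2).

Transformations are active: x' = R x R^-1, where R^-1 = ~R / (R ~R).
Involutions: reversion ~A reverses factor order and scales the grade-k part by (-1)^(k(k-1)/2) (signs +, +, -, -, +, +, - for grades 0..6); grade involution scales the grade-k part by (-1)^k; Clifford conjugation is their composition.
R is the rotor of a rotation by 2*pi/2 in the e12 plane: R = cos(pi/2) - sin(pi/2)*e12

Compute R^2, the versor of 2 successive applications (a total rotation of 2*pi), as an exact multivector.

The rotor phase is half the rotation angle and phases add under composition, so 2 steps in the e12 plane accumulate phase 2*(pi/2) = pi: R^2 = cos(pi) - sin(pi)*e12.
cos(pi) = -1 and sin(pi) = 0, so R^2 = -1. The total rotation 2*pi is 1 full turn, so every vector returns to itself, yet the rotor is -1, on the OTHER sheet of the double cover (an odd number of 2*pi turns).
Answer: -1


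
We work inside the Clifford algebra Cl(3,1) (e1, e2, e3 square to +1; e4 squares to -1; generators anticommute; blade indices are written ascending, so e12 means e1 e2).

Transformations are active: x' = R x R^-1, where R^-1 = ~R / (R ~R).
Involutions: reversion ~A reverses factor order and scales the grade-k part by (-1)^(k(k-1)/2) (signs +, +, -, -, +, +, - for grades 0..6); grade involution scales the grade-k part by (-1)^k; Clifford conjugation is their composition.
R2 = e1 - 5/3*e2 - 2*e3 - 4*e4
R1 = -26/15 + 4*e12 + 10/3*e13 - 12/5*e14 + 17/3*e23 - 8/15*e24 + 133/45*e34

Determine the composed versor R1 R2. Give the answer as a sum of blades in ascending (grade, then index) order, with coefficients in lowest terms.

Distribute over the terms of R2 (each basis-blade product reordered to ascending indices, repeated generators contracted through their squares):
R1 (e1) = -26/15*e1 - 4*e2 - 10/3*e3 + 12/5*e4 + 17/3*e123 - 8/15*e124 + 133/45*e134
R1 (-5/3*e2) = -20/3*e1 + 26/9*e2 + 85/9*e3 - 8/9*e4 + 50/9*e123 - 4*e124 - 133/27*e234
R1 (-2*e3) = -20/3*e1 - 34/3*e2 + 52/15*e3 + 266/45*e4 - 8*e123 - 24/5*e134 - 16/15*e234
R1 (-4*e4) = -48/5*e1 - 32/15*e2 + 532/45*e3 + 104/15*e4 - 16*e124 - 40/3*e134 - 68/3*e234
Summing the partial products and collecting blades:
Answer: -74/3*e1 - 656/45*e2 + 107/5*e3 + 646/45*e4 + 29/9*e123 - 308/15*e124 - 683/45*e134 - 3869/135*e234


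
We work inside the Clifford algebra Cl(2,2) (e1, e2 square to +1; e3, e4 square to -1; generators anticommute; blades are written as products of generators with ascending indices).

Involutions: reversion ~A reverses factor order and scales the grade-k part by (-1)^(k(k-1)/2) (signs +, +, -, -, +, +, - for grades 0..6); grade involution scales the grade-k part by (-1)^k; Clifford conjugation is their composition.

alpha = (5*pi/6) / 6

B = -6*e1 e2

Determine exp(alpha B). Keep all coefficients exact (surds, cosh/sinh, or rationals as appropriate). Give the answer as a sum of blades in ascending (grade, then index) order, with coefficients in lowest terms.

B^2 = (-6)^2*(e1 e2)^2 = 36*(-1) = -36 (a basis 2-blade squares to minus the product of its generators' squares).
B^2 = -36 — circular case — the even/odd split gives cos and sin: l = 6, alpha*l = 5*pi/6, so exp(alpha B) = cos(5*pi/6) + (sin(5*pi/6)/6)*B = -sqrt(3)/2 + (1/12)*B.
Answer: -sqrt(3)/2 - 1/2*e1 e2


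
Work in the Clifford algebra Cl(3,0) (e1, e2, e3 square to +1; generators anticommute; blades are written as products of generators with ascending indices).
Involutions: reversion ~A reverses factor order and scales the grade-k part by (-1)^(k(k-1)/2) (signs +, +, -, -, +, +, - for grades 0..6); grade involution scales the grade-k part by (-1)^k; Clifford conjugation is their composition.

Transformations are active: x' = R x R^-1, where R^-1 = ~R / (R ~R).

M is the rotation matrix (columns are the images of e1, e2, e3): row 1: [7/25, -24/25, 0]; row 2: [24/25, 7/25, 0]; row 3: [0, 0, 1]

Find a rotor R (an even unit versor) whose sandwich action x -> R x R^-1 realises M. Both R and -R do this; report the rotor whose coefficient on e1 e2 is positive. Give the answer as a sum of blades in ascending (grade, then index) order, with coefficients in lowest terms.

Method: write R = a + b12*e1 e2 + b13*e1 e3 + b23*e2 e3 with a^2 + b12^2 + b13^2 + b23^2 = 1 (so R^-1 = ~R). Expanding the columns R e_j ~R gives tr M = 4a^2 - 1 and, from the antisymmetric part, M21 - M12 = -4a*b12, M13 - M31 = 4a*b13, M32 - M23 = -4a*b23.
Here tr M = 39/25, so a^2 = (1 + tr M)/4 = 16/25 and a = ±4/5. Taking a = 4/5: M21 - M12 = 48/25, M13 - M31 = 0, M32 - M23 = 0, giving b12 = -3/5, b13 = 0, b23 = 0, i.e. R = 4/5 - 3/5*e1 e2.
Its e1 e2 coefficient is negative, so report the other preimage -R.
Answer: -4/5 + 3/5*e1 e2. Sheet selection: the two-to-one cover makes ±R indistinguishable at the matrix level (trace 39/25), so uniqueness comes from the required sign on e1 e2.


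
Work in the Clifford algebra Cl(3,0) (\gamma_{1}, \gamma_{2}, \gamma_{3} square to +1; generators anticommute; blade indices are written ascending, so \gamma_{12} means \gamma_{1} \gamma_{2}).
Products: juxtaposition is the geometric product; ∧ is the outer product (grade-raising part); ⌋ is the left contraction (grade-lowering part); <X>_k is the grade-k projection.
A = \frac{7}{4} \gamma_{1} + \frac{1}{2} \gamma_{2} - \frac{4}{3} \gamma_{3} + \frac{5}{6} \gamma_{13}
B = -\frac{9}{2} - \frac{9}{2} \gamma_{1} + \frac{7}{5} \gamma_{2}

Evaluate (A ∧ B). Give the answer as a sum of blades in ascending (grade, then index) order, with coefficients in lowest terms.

step 1: -\frac{63}{8} \gamma_{1} - \frac{9}{4} \gamma_{2} + 6 \gamma_{3} + \frac{47}{10} \gamma_{12} - \frac{39}{4} \gamma_{13} + \frac{28}{15} \gamma_{23} - \frac{7}{6} \gamma_{123}
Answer: -\frac{63}{8} \gamma_{1} - \frac{9}{4} \gamma_{2} + 6 \gamma_{3} + \frac{47}{10} \gamma_{12} - \frac{39}{4} \gamma_{13} + \frac{28}{15} \gamma_{23} - \frac{7}{6} \gamma_{123}


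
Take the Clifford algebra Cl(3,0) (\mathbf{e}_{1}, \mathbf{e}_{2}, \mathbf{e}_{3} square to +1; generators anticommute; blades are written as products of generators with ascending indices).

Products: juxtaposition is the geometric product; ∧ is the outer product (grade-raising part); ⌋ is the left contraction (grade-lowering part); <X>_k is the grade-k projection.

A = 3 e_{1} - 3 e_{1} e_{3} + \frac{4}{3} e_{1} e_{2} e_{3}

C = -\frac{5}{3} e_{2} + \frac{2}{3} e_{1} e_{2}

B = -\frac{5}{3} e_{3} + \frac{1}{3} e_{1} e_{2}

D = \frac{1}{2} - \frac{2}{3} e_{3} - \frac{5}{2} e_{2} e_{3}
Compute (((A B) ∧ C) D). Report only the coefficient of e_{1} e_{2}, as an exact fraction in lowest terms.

step 1: 5 e_{1} + e_{2} - \frac{4}{9} e_{3} - \frac{20}{9} e_{1} e_{2} - 5 e_{1} e_{3} - e_{2} e_{3}
step 2: -\frac{25}{3} e_{1} e_{2} - \frac{20}{27} e_{2} e_{3} - \frac{233}{27} e_{1} e_{2} e_{3}
step 3: -\frac{50}{27} - \frac{1165}{54} e_{1} + \frac{40}{81} e_{2} + \frac{257}{162} e_{1} e_{2} + \frac{125}{6} e_{1} e_{3} - \frac{10}{27} e_{2} e_{3} + \frac{67}{54} e_{1} e_{2} e_{3}
Answer: \frac{257}{162}


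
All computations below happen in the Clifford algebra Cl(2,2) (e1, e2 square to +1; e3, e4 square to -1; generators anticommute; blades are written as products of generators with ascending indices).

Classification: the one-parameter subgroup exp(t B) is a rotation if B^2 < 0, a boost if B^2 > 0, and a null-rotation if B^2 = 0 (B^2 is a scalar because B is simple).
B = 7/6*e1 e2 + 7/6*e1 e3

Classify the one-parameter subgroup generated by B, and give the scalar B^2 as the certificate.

B^2 term by term: the squares give (7/6)^2*(e1 e2)^2 + (7/6)^2*(e1 e3)^2 = 49/36*(-1) + 49/36*(+1) = 0 (each basis 2-blade squares to minus the product of its generators' squares); cross terms between blades sharing an index anticommute and cancel. So B^2 = 0.
Answer: null-rotation, certificate B^2 = 0. No conjugation can change B^2 = 0; the sign gives the class.


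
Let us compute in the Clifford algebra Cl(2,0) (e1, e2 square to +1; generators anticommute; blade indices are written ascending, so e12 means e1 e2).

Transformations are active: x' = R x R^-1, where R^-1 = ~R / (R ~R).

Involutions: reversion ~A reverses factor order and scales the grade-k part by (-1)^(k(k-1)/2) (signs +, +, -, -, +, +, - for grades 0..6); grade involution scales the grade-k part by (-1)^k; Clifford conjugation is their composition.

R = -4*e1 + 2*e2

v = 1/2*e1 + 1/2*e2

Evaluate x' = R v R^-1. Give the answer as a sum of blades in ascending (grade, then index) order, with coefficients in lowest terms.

~R = -4*e1 + 2*e2, and R ~R = 20, so R^-1 = ~R / (20).
R v = -1 - 3*e12
Answer: -1/10*e1 - 7/10*e2


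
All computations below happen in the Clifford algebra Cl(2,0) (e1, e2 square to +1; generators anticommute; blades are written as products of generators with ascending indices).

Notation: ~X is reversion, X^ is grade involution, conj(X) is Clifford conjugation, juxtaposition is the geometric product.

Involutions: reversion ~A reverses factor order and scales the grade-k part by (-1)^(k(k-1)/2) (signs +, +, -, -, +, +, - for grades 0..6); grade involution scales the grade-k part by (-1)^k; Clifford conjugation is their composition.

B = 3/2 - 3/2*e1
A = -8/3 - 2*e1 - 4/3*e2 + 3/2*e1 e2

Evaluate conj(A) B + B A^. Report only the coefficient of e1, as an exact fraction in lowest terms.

first term: -7 + 7*e1 - 1/4*e2 - 1/4*e1 e2
second term: -7 + 7*e1 - 1/4*e2 + 1/4*e1 e2
Answer: 14


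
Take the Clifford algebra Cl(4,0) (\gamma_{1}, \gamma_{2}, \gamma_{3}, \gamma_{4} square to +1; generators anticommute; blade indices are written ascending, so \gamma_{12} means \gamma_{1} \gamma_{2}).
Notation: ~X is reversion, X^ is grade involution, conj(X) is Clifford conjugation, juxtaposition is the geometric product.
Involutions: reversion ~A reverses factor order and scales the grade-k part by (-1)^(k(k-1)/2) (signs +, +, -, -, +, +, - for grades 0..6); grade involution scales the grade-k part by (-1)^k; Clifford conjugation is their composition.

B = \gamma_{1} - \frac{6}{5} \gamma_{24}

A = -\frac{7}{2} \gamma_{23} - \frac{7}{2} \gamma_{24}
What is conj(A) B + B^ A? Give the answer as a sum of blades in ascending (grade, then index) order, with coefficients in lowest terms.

first term: \frac{21}{5} + \frac{21}{5} \gamma_{34} + \frac{7}{2} \gamma_{123} + \frac{7}{2} \gamma_{124}
second term: -\frac{21}{5} + \frac{21}{5} \gamma_{34} + \frac{7}{2} \gamma_{123} + \frac{7}{2} \gamma_{124}
Answer: \frac{42}{5} \gamma_{34} + 7 \gamma_{123} + 7 \gamma_{124}


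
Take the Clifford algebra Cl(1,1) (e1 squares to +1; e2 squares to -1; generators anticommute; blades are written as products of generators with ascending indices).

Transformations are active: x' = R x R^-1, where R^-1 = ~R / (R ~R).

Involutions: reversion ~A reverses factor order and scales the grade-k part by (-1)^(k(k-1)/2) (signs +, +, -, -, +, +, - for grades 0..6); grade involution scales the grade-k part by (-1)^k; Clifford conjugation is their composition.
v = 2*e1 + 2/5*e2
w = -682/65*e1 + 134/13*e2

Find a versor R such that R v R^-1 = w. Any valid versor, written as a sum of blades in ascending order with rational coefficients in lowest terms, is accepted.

Here q(v) = q(w) = 96/25; the classical choice R = v + w = -552/65*e1 + 696/65*e2 then realises v -> w under the sandwich.
Answer: -552/65*e1 + 696/65*e2


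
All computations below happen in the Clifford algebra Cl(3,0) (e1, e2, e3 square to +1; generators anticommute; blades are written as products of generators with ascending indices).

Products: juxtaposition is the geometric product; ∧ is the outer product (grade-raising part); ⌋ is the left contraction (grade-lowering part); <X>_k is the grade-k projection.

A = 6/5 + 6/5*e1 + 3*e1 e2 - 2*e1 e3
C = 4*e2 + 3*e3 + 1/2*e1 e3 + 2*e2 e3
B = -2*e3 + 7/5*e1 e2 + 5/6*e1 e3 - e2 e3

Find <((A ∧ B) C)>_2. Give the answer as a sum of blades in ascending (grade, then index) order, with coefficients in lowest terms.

step 1: -12/5*e3 + 42/25*e1 e2 - 7/5*e1 e3 - 6/5*e2 e3 - 36/5*e1 e2 e3
step 2: -41/10 + 453/25*e1 - 12/5*e2 + 24/5*e3 - 97/5*e1 e2 + 804/25*e1 e3 + 219/25*e2 e3 + 266/25*e1 e2 e3
step 3: -97/5*e1 e2 + 804/25*e1 e3 + 219/25*e2 e3
Answer: -97/5*e1 e2 + 804/25*e1 e3 + 219/25*e2 e3


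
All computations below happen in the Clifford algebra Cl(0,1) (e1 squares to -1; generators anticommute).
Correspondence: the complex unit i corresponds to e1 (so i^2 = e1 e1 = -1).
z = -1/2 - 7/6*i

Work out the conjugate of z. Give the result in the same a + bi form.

In blades: z = -1/2 - 7/6*e1.
Conjugation here is Clifford conjugation: the scalar is fixed and the grade-1 and grade-2 blades all flip sign, giving -1/2 + 7/6*e1; translating back:
Answer: -1/2 + 7/6*i


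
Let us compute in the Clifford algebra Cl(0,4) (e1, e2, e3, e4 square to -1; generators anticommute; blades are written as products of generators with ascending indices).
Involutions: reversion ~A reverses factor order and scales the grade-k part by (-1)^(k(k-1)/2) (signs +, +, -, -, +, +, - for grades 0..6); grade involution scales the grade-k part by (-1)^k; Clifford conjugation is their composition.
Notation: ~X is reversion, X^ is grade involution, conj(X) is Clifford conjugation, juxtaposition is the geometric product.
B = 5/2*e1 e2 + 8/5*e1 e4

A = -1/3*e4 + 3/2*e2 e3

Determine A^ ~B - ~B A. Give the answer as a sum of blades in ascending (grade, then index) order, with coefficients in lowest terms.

first term: -8/15*e1 - 15/4*e1 e3 - 5/6*e1 e2 e4 - 12/5*e1 e2 e3 e4
second term: -8/15*e1 + 15/4*e1 e3 + 5/6*e1 e2 e4 - 12/5*e1 e2 e3 e4
Answer: -15/2*e1 e3 - 5/3*e1 e2 e4


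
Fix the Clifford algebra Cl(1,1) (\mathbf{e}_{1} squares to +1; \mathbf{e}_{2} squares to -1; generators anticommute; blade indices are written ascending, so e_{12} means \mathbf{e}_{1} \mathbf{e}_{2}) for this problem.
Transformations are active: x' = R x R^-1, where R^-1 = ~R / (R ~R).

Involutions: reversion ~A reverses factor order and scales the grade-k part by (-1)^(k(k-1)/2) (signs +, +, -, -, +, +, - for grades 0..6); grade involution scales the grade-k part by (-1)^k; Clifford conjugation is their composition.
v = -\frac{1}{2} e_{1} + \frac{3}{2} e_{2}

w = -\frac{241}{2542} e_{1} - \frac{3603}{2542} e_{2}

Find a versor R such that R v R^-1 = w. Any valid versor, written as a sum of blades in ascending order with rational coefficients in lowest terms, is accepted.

Why this works: both vectors square to -2, so q(v) = q(w) and R = v + w = -\frac{756}{1271} e_{1} + \frac{105}{1271} e_{2} carries v to w — its own direction survives, the complement (v - w)/2 flips.
Answer: -\frac{756}{1271} e_{1} + \frac{105}{1271} e_{2}


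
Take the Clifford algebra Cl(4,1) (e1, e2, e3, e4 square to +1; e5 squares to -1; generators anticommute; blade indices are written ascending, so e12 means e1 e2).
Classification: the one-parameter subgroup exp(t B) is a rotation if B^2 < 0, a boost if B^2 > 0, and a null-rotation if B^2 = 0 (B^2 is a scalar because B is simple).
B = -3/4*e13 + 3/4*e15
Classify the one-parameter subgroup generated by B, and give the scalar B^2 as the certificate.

B^2 term by term: the squares give (-3/4)^2*(e13)^2 + (3/4)^2*(e15)^2 = 9/16*(-1) + 9/16*(+1) = 0 (each basis 2-blade squares to minus the product of its generators' squares); cross terms between blades sharing an index anticommute and cancel. So B^2 = 0.
Answer: null-rotation, certificate B^2 = 0. B^2 = 0 is basis-independent, so its sign is the whole story.


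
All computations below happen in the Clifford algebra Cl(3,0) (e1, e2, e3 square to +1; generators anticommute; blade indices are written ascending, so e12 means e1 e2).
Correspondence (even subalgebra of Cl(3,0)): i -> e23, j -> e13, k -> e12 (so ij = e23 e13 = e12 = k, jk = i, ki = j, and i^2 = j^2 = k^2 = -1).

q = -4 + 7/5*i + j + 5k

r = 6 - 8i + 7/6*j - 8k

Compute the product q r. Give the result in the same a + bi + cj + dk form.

In blades: q = -4 + 5*e12 + e13 + 7/5*e23, r = 6 - 8*e12 + 7/6*e13 - 8*e23.
Distribute q over r term by term (generator squares from the signature, products reordered to ascending indices): (-4)*r = -24 + 32*e12 - 14/3*e13 + 32*e23; (5*e12)*r = 40 + 30*e12 - 40*e13 - 35/6*e23; (e13)*r = -7/6 + 8*e12 + 6*e13 - 8*e23; (7/5*e23)*r = 56/5 + 49/30*e12 + 56/5*e13 + 42/5*e23.
Sum: 781/30 + 2149/30*e12 - 412/15*e13 + 797/30*e23; translating back through the correspondence:
Answer: 781/30 + 797/30*i - 412/15*j + 2149/30*k


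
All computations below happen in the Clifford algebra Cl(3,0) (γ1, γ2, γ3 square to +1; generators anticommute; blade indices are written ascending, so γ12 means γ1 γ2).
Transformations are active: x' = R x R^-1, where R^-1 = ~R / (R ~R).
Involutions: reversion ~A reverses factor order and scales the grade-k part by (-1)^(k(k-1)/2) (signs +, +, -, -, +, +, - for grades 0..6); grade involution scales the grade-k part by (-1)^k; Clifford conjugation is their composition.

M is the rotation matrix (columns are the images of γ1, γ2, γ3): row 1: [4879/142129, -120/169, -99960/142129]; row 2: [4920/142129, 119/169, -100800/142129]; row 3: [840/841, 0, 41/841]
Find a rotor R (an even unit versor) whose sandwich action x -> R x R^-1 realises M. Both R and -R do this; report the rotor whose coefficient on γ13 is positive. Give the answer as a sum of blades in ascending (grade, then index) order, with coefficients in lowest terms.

Method: write R = a + b12*γ12 + b13*γ13 + b23*γ23 with a^2 + b12^2 + b13^2 + b23^2 = 1 (so R^-1 = ~R). Expanding the columns R e_j ~R gives tr M = 4a^2 - 1 and, from the antisymmetric part, M21 - M12 = -4a*b12, M13 - M31 = 4a*b13, M32 - M23 = -4a*b23.
Here tr M = 111887/142129, so a^2 = (1 + tr M)/4 = 63504/142129 and a = ±252/377. Taking a = 252/377: M21 - M12 = 105840/142129, M13 - M31 = -241920/142129, M32 - M23 = 100800/142129, giving b12 = -105/377, b13 = -240/377, b23 = -100/377, i.e. R = 252/377 - 105/377*γ12 - 240/377*γ13 - 100/377*γ23.
Its γ13 coefficient is negative, so report the other preimage -R.
Answer: -252/377 + 105/377*γ12 + 240/377*γ13 + 100/377*γ23. Recall the cover is two-to-one: with M of trace 111887/142129, both preimages act alike, and the stated γ13 sign chooses the sheet.


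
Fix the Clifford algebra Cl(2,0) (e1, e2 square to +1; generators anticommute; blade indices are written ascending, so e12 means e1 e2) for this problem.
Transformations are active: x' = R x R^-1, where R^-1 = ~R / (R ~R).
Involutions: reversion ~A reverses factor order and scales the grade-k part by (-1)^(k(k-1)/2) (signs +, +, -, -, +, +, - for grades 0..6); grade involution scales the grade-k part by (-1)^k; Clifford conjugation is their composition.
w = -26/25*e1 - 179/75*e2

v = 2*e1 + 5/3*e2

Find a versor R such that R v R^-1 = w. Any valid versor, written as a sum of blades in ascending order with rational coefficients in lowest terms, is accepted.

Why this works: both vectors square to 61/9, so q(v) = q(w) and R = v + w = 24/25*e1 - 18/25*e2 carries v to w — its own direction survives, the complement (v - w)/2 flips.
Answer: 24/25*e1 - 18/25*e2


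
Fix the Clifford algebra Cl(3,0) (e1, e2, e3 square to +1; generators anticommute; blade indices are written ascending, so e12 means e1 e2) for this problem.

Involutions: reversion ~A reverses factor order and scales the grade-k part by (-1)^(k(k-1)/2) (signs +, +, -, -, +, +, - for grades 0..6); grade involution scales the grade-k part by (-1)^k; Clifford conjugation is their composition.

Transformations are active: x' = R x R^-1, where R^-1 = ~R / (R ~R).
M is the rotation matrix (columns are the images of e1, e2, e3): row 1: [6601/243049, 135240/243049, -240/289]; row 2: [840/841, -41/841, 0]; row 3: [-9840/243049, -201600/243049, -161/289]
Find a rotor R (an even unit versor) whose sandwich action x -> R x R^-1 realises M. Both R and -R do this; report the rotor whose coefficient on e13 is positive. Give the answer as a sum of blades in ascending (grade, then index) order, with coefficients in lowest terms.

Method: write R = a + b12*e12 + b13*e13 + b23*e23 with a^2 + b12^2 + b13^2 + b23^2 = 1 (so R^-1 = ~R). Expanding the columns R e_j ~R gives tr M = 4a^2 - 1 and, from the antisymmetric part, M21 - M12 = -4a*b12, M13 - M31 = 4a*b13, M32 - M23 = -4a*b23.
Here tr M = -140649/243049, so a^2 = (1 + tr M)/4 = 25600/243049 and a = ±160/493. Taking a = 160/493: M21 - M12 = 107520/243049, M13 - M31 = -192000/243049, M32 - M23 = -201600/243049, giving b12 = -168/493, b13 = -300/493, b23 = 315/493, i.e. R = 160/493 - 168/493*e12 - 300/493*e13 + 315/493*e23.
Its e13 coefficient is negative, so report the other preimage -R.
Answer: -160/493 + 168/493*e12 + 300/493*e13 - 315/493*e23. Note: both R and -R realise this M (trace -140649/243049); the covering map identifies them, and the e13-coefficient sign is the tie-breaker.


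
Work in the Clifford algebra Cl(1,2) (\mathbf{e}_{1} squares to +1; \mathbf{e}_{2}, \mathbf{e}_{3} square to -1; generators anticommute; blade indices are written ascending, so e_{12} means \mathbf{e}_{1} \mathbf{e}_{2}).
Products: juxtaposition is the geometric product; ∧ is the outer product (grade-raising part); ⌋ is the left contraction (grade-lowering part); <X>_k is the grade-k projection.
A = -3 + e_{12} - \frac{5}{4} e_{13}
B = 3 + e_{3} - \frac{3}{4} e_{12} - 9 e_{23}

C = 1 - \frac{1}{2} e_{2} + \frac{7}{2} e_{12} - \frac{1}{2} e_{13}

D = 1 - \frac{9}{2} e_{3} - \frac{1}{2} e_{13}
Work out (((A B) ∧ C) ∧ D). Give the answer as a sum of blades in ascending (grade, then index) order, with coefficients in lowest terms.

step 1: -\frac{39}{4} + \frac{5}{4} e_{1} - 3 e_{3} + \frac{33}{2} e_{12} + \frac{21}{4} e_{13} + \frac{447}{16} e_{23} + e_{123}
step 2: -\frac{39}{4} + \frac{5}{4} e_{1} + \frac{39}{8} e_{2} - 3 e_{3} - \frac{73}{4} e_{12} + \frac{81}{8} e_{13} + \frac{423}{16} e_{23} - \frac{55}{8} e_{123}
step 3: -\frac{39}{4} + \frac{5}{4} e_{1} + \frac{39}{8} e_{2} + \frac{327}{8} e_{3} - \frac{73}{4} e_{12} + \frac{75}{8} e_{13} + \frac{9}{2} e_{23} + \frac{1243}{16} e_{123}
Answer: -\frac{39}{4} + \frac{5}{4} e_{1} + \frac{39}{8} e_{2} + \frac{327}{8} e_{3} - \frac{73}{4} e_{12} + \frac{75}{8} e_{13} + \frac{9}{2} e_{23} + \frac{1243}{16} e_{123}


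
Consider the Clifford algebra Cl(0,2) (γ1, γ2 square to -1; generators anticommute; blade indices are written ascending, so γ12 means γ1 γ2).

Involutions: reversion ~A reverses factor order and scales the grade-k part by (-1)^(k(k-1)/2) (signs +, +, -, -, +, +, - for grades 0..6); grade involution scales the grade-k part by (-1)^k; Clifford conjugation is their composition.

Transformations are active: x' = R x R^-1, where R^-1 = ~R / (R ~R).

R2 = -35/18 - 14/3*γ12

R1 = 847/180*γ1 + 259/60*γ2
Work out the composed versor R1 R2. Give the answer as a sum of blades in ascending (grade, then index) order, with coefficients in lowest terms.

Distribute over the terms of R1 (each basis-blade product reordered to ascending indices, repeated generators contracted through their squares):
(847/180*γ1) R2 = -5929/648*γ1 + 5929/270*γ2
(259/60*γ2) R2 = -1813/90*γ1 - 1813/216*γ2
Summing the partial products and collecting blades:
Answer: -94913/3240*γ1 + 14651/1080*γ2


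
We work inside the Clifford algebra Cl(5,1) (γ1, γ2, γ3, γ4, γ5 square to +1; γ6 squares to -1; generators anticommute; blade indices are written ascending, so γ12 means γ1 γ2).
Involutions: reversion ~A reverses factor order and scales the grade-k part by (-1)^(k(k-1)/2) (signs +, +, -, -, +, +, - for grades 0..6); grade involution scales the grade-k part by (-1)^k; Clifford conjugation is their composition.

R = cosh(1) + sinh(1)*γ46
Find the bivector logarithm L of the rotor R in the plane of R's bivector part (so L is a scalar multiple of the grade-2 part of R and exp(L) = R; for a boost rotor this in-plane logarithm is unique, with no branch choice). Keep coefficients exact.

The scalar part of R is cosh(1), which determines |rapidity| via cosh; the sign lives in the bivector part, and pairing them (bivector part over sinh of the rapidity = the plane) gives the unique in-plane L = rapidity * plane.
Concretely: cosh(rapidity) = cosh(1) gives rapidity = ±1, and since rapidity/sinh(rapidity) is even the sign is immaterial: L = (rapidity/sinh(rapidity)) * <R>_2 = (1/sinh(1)) * <R>_2.
Answer: γ46


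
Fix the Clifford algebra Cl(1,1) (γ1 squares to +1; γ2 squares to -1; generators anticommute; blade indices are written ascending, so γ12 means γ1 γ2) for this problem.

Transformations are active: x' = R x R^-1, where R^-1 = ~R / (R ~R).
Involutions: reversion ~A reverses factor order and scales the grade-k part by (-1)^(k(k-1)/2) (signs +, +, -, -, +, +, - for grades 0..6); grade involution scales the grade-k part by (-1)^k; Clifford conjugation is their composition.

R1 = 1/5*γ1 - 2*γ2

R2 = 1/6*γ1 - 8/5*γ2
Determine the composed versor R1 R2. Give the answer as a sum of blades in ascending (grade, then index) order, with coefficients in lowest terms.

Distribute over the terms of R1 (each basis-blade product reordered to ascending indices, repeated generators contracted through their squares):
(1/5*γ1) R2 = 1/30 - 8/25*γ12
(-2*γ2) R2 = -16/5 + 1/3*γ12
Summing the partial products and collecting blades:
Answer: -19/6 + 1/75*γ12


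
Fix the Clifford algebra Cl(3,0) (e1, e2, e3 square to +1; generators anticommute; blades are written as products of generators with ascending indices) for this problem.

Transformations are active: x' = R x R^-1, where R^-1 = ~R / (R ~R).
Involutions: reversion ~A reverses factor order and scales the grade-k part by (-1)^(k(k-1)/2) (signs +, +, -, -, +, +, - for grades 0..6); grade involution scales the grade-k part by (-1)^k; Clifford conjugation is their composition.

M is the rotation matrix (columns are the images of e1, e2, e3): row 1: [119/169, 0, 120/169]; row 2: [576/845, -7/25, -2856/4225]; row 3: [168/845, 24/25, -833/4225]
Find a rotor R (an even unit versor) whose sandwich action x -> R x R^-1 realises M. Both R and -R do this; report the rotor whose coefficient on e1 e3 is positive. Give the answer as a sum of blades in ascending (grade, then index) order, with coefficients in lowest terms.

Method: write R = a + b12*e1 e2 + b13*e1 e3 + b23*e2 e3 with a^2 + b12^2 + b13^2 + b23^2 = 1 (so R^-1 = ~R). Expanding the columns R e_j ~R gives tr M = 4a^2 - 1 and, from the antisymmetric part, M21 - M12 = -4a*b12, M13 - M31 = 4a*b13, M32 - M23 = -4a*b23.
Here tr M = 959/4225, so a^2 = (1 + tr M)/4 = 1296/4225 and a = ±36/65. Taking a = 36/65: M21 - M12 = 576/845, M13 - M31 = 432/845, M32 - M23 = 6912/4225, giving b12 = -4/13, b13 = 3/13, b23 = -48/65, i.e. R = 36/65 - 4/13*e1 e2 + 3/13*e1 e3 - 48/65*e2 e3.
Its e1 e3 coefficient is already positive.
Answer: 36/65 - 4/13*e1 e2 + 3/13*e1 e3 - 48/65*e2 e3. Note: both R and -R realise this M (trace 959/4225); the covering map identifies them, and the e1 e3-coefficient sign is the tie-breaker.


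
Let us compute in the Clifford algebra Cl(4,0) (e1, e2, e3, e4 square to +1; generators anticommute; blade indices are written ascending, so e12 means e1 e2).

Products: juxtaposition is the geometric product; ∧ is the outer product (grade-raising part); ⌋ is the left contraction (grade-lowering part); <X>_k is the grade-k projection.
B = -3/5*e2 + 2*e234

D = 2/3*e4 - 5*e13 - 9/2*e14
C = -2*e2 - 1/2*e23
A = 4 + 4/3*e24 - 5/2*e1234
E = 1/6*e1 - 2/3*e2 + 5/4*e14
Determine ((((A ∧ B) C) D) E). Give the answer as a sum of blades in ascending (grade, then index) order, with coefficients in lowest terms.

step 1: -12/5*e2 + 8*e234
step 2: 24/5 + 6/5*e3 + 4*e4 - 16*e34
step 3: 8/3 + 24*e1 - 32/3*e3 + 16/5*e4 + 48*e13 - 508/5*e14 + 4/5*e34 - 73/5*e134
step 4: 131 - 32/9*e1 - 16/9*e2 - 105/4*e3 + 704/15*e4 - 16*e12 + 25/9*e13 + 14/5*e14 - 64/9*e23 + 32/15*e24 - 1873/30*e34 + 32*e123 - 1016/15*e124 + 202/15*e134 - 8/15*e234 + 146/15*e1234
Answer: 131 - 32/9*e1 - 16/9*e2 - 105/4*e3 + 704/15*e4 - 16*e12 + 25/9*e13 + 14/5*e14 - 64/9*e23 + 32/15*e24 - 1873/30*e34 + 32*e123 - 1016/15*e124 + 202/15*e134 - 8/15*e234 + 146/15*e1234


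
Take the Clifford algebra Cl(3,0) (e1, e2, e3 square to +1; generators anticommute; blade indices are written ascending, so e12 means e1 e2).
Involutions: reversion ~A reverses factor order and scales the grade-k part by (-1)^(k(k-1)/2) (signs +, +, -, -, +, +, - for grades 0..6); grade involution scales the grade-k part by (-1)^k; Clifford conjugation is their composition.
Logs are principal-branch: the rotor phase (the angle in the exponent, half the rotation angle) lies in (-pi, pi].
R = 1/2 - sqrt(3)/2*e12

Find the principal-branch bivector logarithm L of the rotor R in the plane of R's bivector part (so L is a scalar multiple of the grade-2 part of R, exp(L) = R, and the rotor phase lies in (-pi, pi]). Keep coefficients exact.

The scalar part of R is 1/2, which pins the rotor phase on the principal branch; dividing the bivector part by the sine of that phase recovers the unit plane, and L is the phase times that plane.
Concretely: cos(phase) = 1/2 gives phase = ±pi/3, and since phase/sin(phase) is even the sign is immaterial: L = (phase/sin(phase)) * <R>_2 = (2*sqrt(3)*pi/9) * <R>_2.
Answer: -pi/3*e12


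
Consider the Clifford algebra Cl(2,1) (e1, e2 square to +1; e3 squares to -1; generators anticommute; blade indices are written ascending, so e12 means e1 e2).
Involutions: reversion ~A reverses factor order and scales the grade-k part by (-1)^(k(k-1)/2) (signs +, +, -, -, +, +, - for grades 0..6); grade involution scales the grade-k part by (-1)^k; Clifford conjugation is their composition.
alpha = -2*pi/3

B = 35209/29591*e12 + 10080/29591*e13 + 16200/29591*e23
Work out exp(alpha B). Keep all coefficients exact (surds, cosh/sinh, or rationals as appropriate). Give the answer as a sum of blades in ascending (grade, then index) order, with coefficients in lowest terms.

B^2 term by term: the squares give (35209/29591)^2*(e12)^2 + (10080/29591)^2*(e13)^2 + (16200/29591)^2*(e23)^2 = 1239673681/875627281*(-1) + 101606400/875627281*(+1) + 262440000/875627281*(+1) = -1 (each basis 2-blade squares to minus the product of its generators' squares); cross terms between blades sharing an index anticommute and cancel. So B^2 = -1.
B^2 = -1 — the negative square puts this in the circular regime; l = 1, alpha*l = -2*pi/3, so exp(alpha B) = cos(-2*pi/3) + (sin(-2*pi/3)/1)*B = -1/2 + (-sqrt(3)/2)*B.
Answer: -1/2 - 35209*sqrt(3)/59182*e12 - 5040*sqrt(3)/29591*e13 - 8100*sqrt(3)/29591*e23


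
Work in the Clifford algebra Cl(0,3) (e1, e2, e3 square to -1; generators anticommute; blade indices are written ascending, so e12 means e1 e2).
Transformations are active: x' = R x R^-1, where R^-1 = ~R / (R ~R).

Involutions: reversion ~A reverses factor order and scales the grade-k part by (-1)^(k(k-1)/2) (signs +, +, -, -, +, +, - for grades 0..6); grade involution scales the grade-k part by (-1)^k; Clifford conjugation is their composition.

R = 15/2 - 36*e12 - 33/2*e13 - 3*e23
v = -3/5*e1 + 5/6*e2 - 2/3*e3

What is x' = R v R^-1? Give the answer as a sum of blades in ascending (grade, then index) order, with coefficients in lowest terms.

~R = 15/2 + 36*e12 + 33/2*e13 + 3*e23, and R ~R = 3267/2, so R^-1 = ~R / (3267/2).
R v = 29/2*e1 + 517/20*e2 + 12/5*e3 + 791/20*e123
Answer: 97/165*e1 + 67/330*e2 - 58/55*e3


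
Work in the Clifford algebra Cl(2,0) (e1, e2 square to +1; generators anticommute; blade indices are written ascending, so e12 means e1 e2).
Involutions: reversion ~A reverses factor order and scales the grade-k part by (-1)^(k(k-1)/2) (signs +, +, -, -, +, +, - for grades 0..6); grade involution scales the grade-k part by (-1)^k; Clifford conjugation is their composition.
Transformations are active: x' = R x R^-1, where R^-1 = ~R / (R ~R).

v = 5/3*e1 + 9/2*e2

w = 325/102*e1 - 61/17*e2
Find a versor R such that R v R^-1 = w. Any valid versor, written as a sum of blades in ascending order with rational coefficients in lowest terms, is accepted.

Key observation: q(v) = q(w) = 829/36 (sandwiches preserve the norm), so R = v + w = 165/34*e1 + 31/34*e2 works whenever it is invertible — the component of v along it is kept and (v - w)/2 reverses, sending v to w.
Answer: 165/34*e1 + 31/34*e2


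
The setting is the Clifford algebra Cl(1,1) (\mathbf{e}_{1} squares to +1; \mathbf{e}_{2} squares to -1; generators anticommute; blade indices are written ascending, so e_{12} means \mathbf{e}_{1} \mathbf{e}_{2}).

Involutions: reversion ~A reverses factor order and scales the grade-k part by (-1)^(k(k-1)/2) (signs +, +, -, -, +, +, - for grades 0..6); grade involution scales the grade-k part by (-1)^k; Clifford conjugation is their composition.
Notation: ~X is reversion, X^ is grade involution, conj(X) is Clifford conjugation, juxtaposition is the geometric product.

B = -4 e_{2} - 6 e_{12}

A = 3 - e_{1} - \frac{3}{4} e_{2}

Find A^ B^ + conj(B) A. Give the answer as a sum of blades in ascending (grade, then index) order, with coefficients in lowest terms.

first term: -3 - \frac{9}{2} e_{1} + 6 e_{2} - 14 e_{12}
second term: 3 + \frac{9}{2} e_{1} + 18 e_{2} + 22 e_{12}
Answer: 24 e_{2} + 8 e_{12}


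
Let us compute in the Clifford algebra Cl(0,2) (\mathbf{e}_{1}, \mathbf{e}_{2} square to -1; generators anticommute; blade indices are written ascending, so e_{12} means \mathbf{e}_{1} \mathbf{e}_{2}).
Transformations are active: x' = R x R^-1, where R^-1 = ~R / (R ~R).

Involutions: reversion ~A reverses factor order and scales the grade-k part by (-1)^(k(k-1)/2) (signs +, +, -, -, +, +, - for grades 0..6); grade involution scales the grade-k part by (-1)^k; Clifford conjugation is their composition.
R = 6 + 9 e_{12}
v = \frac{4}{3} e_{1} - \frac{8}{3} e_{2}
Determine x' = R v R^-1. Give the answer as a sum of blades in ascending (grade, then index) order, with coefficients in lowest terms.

~R = 6 - 9 e_{12}, and R ~R = 117, so R^-1 = ~R / (117).
R v = 32 e_{1} - 4 e_{2}
Answer: \frac{76}{39} e_{1} + \frac{88}{39} e_{2}


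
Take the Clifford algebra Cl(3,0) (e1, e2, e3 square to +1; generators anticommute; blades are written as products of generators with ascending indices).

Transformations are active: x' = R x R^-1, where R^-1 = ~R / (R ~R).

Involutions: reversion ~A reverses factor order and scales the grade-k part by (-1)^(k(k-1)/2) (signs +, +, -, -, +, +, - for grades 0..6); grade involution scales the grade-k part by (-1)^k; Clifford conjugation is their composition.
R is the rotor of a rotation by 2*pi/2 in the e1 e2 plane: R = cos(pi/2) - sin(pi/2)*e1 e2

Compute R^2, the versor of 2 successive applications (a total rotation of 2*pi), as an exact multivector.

Because a rotor carries half the rotation angle, composing 2 copies of this e1 e2-plane rotor multiplies the phase: 2*(pi/2) = pi, hence R^2 = cos(pi) - sin(pi)*e1 e2.
cos(pi) = -1 and sin(pi) = 0, so R^2 = -1. The total rotation 2*pi is 1 full turn, so every vector returns to itself, yet the rotor is -1, on the OTHER sheet of the double cover (an odd number of 2*pi turns).
Answer: -1
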